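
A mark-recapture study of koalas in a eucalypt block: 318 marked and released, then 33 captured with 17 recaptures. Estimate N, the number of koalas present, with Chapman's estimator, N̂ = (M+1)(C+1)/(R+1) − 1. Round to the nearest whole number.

N̂ = (318+1)(33+1)/(17+1) − 1 = 319·34/18 − 1
= 10846/18 − 1 ≈ 602.6 − 1 ≈ 601.6 → 602

N ≈ 602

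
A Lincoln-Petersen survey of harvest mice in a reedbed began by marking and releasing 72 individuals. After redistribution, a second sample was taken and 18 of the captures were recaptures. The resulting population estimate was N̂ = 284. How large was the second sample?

C = 71

From N = M·C/R: C = N·R / M = 284·18 / 72 = 5112 / 72 = 71.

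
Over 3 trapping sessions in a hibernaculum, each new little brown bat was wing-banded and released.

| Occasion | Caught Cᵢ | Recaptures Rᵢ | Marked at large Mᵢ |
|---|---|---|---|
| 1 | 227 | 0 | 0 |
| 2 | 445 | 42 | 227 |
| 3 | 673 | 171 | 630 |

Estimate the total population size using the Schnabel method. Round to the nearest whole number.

N ≈ 2465

Σ MᵢCᵢ = 0·227 + 227·445 + 630·673 = 0 + 101015 + 423990 = 525005
Σ Rᵢ = 0 + 42 + 171 = 213
N̂ = 525005 / 213 ≈ 2464.8 → 2465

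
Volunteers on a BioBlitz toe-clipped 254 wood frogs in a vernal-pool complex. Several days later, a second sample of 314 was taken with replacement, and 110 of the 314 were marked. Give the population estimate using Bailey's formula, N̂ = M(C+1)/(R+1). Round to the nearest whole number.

N̂ = 254·(314+1)/(110+1) = 254·315/111 = 80010/111 ≈ 720.8 → 721

N ≈ 721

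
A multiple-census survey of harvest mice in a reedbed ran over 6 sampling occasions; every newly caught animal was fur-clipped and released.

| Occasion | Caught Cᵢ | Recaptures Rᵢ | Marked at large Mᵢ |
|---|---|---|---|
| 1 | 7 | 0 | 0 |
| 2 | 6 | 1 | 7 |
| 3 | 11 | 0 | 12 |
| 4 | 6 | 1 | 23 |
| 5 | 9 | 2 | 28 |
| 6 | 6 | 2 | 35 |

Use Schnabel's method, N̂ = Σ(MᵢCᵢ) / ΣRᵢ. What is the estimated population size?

Σ MᵢCᵢ = 0·7 + 7·6 + 12·11 + 23·6 + 28·9 + 35·6 = 0 + 42 + 132 + 138 + 252 + 210 = 774
Σ Rᵢ = 0 + 1 + 0 + 1 + 2 + 2 = 6
N̂ = 774 / 6 = 129

N = 129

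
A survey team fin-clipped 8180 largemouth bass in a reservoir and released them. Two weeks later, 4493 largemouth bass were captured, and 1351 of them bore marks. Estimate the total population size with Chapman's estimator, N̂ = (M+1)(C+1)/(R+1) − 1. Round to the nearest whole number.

N̂ = (8180+1)(4493+1)/(1351+1) − 1 = 8181·4494/1352 − 1
= 36765414/1352 − 1 ≈ 27193.4 − 1 ≈ 27192.4 → 27192

N ≈ 27,192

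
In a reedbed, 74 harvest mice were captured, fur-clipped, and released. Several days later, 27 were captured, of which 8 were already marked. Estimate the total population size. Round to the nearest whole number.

N = (74 × 27) / 8 = 1998 / 8 ≈ 249.8 → 250

N ≈ 250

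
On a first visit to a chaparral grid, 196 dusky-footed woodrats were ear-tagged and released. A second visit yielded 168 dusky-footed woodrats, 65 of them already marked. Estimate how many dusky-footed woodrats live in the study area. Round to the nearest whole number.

N ≈ 507

The marked fraction in the recapture sample should equal the marked fraction in the population: 65/168 = 196/N.
N = (196 × 168) / 65 = 32928 / 65 ≈ 506.6 → 507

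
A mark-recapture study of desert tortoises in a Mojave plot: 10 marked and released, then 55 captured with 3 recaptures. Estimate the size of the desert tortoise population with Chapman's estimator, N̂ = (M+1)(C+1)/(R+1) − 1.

N̂ = (10+1)(55+1)/(3+1) − 1 = 11·56/4 − 1
= 616/4 − 1 = 154 − 1 = 153

N = 153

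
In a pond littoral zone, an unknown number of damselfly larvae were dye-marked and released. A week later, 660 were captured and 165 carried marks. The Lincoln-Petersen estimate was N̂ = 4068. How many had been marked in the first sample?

M = 1017

From N = M·C/R: M = N·R / C = 4068·165 / 660 = 671220 / 660 = 1017.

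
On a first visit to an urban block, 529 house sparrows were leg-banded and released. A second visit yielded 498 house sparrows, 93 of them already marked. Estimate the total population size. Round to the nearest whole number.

N = (529 × 498) / 93 = 263442 / 93 ≈ 2832.7 → 2833

N ≈ 2833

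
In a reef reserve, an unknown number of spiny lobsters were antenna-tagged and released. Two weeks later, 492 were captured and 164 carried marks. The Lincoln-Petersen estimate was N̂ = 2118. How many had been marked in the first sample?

From N = M·C/R: M = N·R / C = 2118·164 / 492 = 347352 / 492 = 706.

M = 706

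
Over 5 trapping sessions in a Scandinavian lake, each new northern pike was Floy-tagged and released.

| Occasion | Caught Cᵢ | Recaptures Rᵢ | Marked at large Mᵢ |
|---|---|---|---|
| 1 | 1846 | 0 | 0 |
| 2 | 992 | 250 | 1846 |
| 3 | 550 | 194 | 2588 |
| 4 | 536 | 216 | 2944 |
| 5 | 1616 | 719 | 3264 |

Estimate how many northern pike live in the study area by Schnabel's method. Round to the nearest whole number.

Σ MᵢCᵢ = 0·1846 + 1846·992 + 2588·550 + 2944·536 + 3264·1616 = 0 + 1831232 + 1423400 + 1577984 + 5274624 = 10107240
Σ Rᵢ = 0 + 250 + 194 + 216 + 719 = 1379
N̂ = 10107240 / 1379 ≈ 7329.4 → 7329

N ≈ 7329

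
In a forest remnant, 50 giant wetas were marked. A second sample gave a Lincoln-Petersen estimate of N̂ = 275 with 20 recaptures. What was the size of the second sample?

From N = M·C/R: C = N·R / M = 275·20 / 50 = 5500 / 50 = 110.

C = 110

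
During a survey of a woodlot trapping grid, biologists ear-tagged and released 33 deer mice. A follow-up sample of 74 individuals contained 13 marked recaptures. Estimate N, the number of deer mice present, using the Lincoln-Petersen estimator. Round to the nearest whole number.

N ≈ 188

If marked individuals mix randomly, R/C ≈ M/N, giving N ≈ M·C/R.
N = (33 × 74) / 13 = 2442 / 13 ≈ 187.8 → 188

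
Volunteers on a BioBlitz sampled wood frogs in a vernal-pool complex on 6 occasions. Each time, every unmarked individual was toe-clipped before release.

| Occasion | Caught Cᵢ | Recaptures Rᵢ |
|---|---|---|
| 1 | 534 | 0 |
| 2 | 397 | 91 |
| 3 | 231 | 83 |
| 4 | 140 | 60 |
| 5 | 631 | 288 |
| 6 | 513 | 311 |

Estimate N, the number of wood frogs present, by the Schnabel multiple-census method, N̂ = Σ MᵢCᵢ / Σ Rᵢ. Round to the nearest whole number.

Marked at large before each occasion: Mᵢ = Σⱼ<ᵢ (Cⱼ − Rⱼ) → M1=0, M2=534, M3=840, M4=988, M5=1068, M6=1411
Σ MᵢCᵢ = 0·534 + 534·397 + 840·231 + 988·140 + 1068·631 + 1411·513 = 0 + 211998 + 194040 + 138320 + 673908 + 723843 = 1942109
Σ Rᵢ = 0 + 91 + 83 + 60 + 288 + 311 = 833
N̂ = 1942109 / 833 ≈ 2331.46 → 2331

N ≈ 2331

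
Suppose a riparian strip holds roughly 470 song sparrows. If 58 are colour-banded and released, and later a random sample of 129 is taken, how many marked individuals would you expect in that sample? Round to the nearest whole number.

The marked fraction of the population is 58/470, so in a sample of 129 expect C·(M/N) marked.
E[R] = 58 × 129 / 470 = 7482 / 470 ≈ 15.9 → 16

expected recaptures ≈ 16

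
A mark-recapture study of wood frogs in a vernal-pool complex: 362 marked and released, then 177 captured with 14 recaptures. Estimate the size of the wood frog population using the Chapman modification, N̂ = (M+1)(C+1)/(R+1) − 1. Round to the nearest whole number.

N ≈ 4307

N̂ = (362+1)(177+1)/(14+1) − 1 = 363·178/15 − 1
= 64614/15 − 1 ≈ 4307.6 − 1 ≈ 4306.6 → 4307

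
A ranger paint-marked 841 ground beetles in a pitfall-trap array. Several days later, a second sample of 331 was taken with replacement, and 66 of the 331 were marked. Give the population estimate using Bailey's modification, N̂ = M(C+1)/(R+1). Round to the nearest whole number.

N̂ = 841·(331+1)/(66+1) = 841·332/67 = 279212/67 ≈ 4167.3 → 4167

N ≈ 4167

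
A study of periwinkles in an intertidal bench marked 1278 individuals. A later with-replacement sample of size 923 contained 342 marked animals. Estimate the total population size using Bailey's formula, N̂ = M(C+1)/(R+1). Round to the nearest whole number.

N ≈ 3443

N̂ = 1278·(923+1)/(342+1) = 1278·924/343 = 1180872/343 ≈ 3442.8 → 3443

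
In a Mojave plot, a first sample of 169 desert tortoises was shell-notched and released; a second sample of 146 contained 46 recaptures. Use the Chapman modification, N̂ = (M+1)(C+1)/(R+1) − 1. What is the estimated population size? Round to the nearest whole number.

N ≈ 531

N̂ = (169+1)(146+1)/(46+1) − 1 = 170·147/47 − 1
= 24990/47 − 1 ≈ 531.7 − 1 ≈ 530.7 → 531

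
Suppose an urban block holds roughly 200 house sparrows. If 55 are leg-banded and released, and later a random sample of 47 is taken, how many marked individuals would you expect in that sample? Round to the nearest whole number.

expected recaptures ≈ 13

The marked fraction of the population is 55/200, so in a sample of 47 expect C·(M/N) marked.
E[R] = 55 × 47 / 200 = 2585 / 200 ≈ 12.9 → 13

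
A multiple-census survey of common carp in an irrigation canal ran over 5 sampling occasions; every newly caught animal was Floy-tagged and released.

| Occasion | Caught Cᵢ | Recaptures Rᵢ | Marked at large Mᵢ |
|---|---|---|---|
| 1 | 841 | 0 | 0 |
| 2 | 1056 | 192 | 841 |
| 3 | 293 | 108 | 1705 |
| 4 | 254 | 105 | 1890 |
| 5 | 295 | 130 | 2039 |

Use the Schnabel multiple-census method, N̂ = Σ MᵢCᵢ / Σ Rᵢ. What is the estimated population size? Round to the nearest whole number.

N ≈ 4615

Σ MᵢCᵢ = 0·841 + 841·1056 + 1705·293 + 1890·254 + 2039·295 = 0 + 888096 + 499565 + 480060 + 601505 = 2469226
Σ Rᵢ = 0 + 192 + 108 + 105 + 130 = 535
N̂ = 2469226 / 535 ≈ 4615.4 → 4615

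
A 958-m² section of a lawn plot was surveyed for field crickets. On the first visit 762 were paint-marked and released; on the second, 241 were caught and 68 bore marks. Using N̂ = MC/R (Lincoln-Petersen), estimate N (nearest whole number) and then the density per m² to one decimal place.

density ≈ 2.8 field crickets per m²

N̂ = 762·241/68 = 183642/68 ≈ 2700.6 → 2701
Density = N̂ / area = 2701 / 958 ≈ 2.82 → 2.8 per m²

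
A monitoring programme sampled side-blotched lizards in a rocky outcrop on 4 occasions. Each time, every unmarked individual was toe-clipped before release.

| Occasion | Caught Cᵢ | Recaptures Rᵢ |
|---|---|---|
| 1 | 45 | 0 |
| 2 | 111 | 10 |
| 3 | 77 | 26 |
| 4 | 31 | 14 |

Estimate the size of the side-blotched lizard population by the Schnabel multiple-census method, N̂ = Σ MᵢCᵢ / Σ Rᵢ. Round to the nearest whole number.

N ≈ 447

Marked at large before each occasion: Mᵢ = Σⱼ<ᵢ (Cⱼ − Rⱼ) → M1=0, M2=45, M3=146, M4=197
Σ MᵢCᵢ = 0·45 + 45·111 + 146·77 + 197·31 = 0 + 4995 + 11242 + 6107 = 22344
Σ Rᵢ = 0 + 10 + 26 + 14 = 50
N̂ = 22344 / 50 ≈ 446.9 → 447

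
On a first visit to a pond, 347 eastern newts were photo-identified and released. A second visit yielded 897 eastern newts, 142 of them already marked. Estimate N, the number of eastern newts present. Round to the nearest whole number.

N ≈ 2192

The marked fraction in the recapture sample should equal the marked fraction in the population: 142/897 = 347/N.
N = (347 × 897) / 142 = 311259 / 142 ≈ 2192.0 → 2192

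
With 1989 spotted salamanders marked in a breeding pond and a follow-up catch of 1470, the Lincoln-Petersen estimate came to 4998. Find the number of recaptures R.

From N = M·C/R: R = M·C / N = 1989·1470 / 4998 = 2923830 / 4998 = 585.

R = 585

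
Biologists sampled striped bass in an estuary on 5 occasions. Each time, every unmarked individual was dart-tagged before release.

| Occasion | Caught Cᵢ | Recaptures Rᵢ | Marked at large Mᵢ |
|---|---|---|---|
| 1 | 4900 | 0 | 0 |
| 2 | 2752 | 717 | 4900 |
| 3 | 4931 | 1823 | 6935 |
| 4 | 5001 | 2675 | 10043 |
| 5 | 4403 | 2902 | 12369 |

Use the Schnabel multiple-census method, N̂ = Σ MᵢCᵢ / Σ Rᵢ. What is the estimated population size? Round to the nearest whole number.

Σ MᵢCᵢ = 0·4900 + 4900·2752 + 6935·4931 + 10043·5001 + 12369·4403 = 0 + 13484800 + 34196485 + 50225043 + 54460707 = 152367035
Σ Rᵢ = 0 + 717 + 1823 + 2675 + 2902 = 8117
N̂ = 152367035 / 8117 ≈ 18771.3 → 18771

N ≈ 18,771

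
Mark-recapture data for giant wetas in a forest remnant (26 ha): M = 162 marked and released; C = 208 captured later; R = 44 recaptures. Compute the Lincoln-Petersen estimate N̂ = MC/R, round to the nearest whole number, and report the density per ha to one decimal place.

N̂ = 162·208/44 = 33696/44 ≈ 765.8 → 766
Density = N̂ / area = 766 / 26 ≈ 29.46 → 29.5 per ha

density ≈ 29.5 giant wetas per ha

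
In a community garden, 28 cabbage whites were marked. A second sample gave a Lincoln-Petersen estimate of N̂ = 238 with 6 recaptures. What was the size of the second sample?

From N = M·C/R: C = N·R / M = 238·6 / 28 = 1428 / 28 = 51.

C = 51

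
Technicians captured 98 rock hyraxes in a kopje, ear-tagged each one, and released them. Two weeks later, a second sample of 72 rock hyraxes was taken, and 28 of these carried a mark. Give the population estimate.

The marked fraction in the recapture sample should equal the marked fraction in the population: 28/72 = 98/N.
N = (98 × 72) / 28 = 7056 / 28 = 252

N = 252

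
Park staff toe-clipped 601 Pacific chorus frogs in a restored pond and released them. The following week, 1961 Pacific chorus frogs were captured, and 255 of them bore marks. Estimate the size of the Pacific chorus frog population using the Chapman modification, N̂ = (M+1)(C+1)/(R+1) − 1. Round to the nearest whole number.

N ≈ 4613

N̂ = (601+1)(1961+1)/(255+1) − 1 = 602·1962/256 − 1
= 1181124/256 − 1 ≈ 4613.8 − 1 ≈ 4612.8 → 4613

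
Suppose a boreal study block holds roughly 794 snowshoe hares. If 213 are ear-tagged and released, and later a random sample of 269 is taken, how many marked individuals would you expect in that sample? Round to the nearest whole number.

expected recaptures ≈ 72

The marked fraction of the population is 213/794, so in a sample of 269 expect C·(M/N) marked.
E[R] = 213 × 269 / 794 = 57297 / 794 ≈ 72.2 → 72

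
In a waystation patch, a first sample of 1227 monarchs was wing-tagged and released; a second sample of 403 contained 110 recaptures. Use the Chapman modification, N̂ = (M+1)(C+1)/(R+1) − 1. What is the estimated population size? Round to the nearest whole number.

N ≈ 4468

N̂ = (1227+1)(403+1)/(110+1) − 1 = 1228·404/111 − 1
= 496112/111 − 1 ≈ 4469.48 − 1 ≈ 4468.48 → 4468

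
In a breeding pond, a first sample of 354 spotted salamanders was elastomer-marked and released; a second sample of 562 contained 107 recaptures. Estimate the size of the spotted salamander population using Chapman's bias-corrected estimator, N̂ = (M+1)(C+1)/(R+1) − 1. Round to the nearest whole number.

N ≈ 1850

N̂ = (354+1)(562+1)/(107+1) − 1 = 355·563/108 − 1
= 199865/108 − 1 ≈ 1850.6 − 1 ≈ 1849.6 → 1850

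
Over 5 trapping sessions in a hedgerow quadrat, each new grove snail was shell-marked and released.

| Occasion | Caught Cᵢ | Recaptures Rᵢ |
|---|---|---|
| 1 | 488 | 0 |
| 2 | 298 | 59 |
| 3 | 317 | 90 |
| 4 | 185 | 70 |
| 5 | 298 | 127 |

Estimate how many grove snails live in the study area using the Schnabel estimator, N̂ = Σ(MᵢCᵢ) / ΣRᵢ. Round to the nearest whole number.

Marked at large before each occasion: Mᵢ = Σⱼ<ᵢ (Cⱼ − Rⱼ) → M1=0, M2=488, M3=727, M4=954, M5=1069
Σ MᵢCᵢ = 0·488 + 488·298 + 727·317 + 954·185 + 1069·298 = 0 + 145424 + 230459 + 176490 + 318562 = 870935
Σ Rᵢ = 0 + 59 + 90 + 70 + 127 = 346
N̂ = 870935 / 346 ≈ 2517.2 → 2517

N ≈ 2517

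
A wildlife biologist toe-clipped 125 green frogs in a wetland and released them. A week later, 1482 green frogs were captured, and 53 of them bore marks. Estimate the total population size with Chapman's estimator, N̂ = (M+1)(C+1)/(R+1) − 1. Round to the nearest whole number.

N ≈ 3459

N̂ = (125+1)(1482+1)/(53+1) − 1 = 126·1483/54 − 1
= 186858/54 − 1 ≈ 3460.3 − 1 ≈ 3459.3 → 3459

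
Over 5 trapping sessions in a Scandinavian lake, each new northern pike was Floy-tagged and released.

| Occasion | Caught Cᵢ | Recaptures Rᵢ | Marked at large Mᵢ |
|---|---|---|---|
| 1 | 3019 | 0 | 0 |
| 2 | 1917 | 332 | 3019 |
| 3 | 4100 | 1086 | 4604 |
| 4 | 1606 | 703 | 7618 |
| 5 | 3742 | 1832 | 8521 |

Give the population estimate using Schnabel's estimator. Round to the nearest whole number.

N ≈ 17,400

Σ MᵢCᵢ = 0·3019 + 3019·1917 + 4604·4100 + 7618·1606 + 8521·3742 = 0 + 5787423 + 18876400 + 12234508 + 31885582 = 68783913
Σ Rᵢ = 0 + 332 + 1086 + 703 + 1832 = 3953
N̂ = 68783913 / 3953 ≈ 17400.4 → 17400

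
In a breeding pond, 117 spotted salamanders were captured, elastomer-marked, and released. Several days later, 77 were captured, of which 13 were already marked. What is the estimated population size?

N = 693

The marked fraction in the recapture sample should equal the marked fraction in the population: 13/77 = 117/N.
N = (117 × 77) / 13 = 9009 / 13 = 693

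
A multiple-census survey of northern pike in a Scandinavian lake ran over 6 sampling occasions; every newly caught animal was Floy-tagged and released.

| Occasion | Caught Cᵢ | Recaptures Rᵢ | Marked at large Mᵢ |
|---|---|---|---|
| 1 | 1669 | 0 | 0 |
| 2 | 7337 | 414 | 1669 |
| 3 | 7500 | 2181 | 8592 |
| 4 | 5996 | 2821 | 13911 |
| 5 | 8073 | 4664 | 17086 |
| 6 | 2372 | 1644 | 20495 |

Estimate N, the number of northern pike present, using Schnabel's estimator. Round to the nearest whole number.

Σ MᵢCᵢ = 0·1669 + 1669·7337 + 8592·7500 + 13911·5996 + 17086·8073 + 20495·2372 = 0 + 12245453 + 64440000 + 83410356 + 137935278 + 48614140 = 346645227
Σ Rᵢ = 0 + 414 + 2181 + 2821 + 4664 + 1644 = 11724
N̂ = 346645227 / 11724 ≈ 29567.1 → 29567

N ≈ 29,567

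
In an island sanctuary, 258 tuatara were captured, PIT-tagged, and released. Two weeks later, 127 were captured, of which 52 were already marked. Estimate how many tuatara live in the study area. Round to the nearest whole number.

Lincoln-Petersen assumes M/N = R/C, so N = M·C / R.
N = (258 × 127) / 52 = 32766 / 52 ≈ 630.1 → 630

N ≈ 630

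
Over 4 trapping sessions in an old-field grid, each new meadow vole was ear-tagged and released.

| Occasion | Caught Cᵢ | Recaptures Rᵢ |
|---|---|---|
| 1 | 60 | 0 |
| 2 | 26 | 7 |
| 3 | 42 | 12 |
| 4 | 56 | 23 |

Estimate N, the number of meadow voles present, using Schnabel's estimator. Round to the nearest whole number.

Marked at large before each occasion: Mᵢ = Σⱼ<ᵢ (Cⱼ − Rⱼ) → M1=0, M2=60, M3=79, M4=109
Σ MᵢCᵢ = 0·60 + 60·26 + 79·42 + 109·56 = 0 + 1560 + 3318 + 6104 = 10982
Σ Rᵢ = 0 + 7 + 12 + 23 = 42
N̂ = 10982 / 42 ≈ 261.48 → 261

N ≈ 261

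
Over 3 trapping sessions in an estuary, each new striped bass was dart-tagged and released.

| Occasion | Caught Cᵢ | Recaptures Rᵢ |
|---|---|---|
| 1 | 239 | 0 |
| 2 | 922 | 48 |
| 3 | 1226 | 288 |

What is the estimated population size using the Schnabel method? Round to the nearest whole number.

Marked at large before each occasion: Mᵢ = Σⱼ<ᵢ (Cⱼ − Rⱼ) → M1=0, M2=239, M3=1113
Σ MᵢCᵢ = 0·239 + 239·922 + 1113·1226 = 0 + 220358 + 1364538 = 1584896
Σ Rᵢ = 0 + 48 + 288 = 336
N̂ = 1584896 / 336 ≈ 4717.0 → 4717

N ≈ 4717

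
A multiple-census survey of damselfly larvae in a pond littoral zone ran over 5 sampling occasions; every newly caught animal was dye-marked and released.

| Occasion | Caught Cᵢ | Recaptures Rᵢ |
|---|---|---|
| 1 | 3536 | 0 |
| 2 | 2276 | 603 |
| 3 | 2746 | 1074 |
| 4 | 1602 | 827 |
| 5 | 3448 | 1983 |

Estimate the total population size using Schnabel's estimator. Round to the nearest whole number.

N ≈ 13,321

Marked at large before each occasion: Mᵢ = Σⱼ<ᵢ (Cⱼ − Rⱼ) → M1=0, M2=3536, M3=5209, M4=6881, M5=7656
Σ MᵢCᵢ = 0·3536 + 3536·2276 + 5209·2746 + 6881·1602 + 7656·3448 = 0 + 8047936 + 14303914 + 11023362 + 26397888 = 59773100
Σ Rᵢ = 0 + 603 + 1074 + 827 + 1983 = 4487
N̂ = 59773100 / 4487 ≈ 13321.4 → 13321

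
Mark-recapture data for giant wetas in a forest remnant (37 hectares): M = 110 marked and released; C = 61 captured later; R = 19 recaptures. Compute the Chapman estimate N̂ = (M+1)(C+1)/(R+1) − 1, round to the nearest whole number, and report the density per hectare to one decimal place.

N̂ = 111·62/20 − 1 = 6882/20 − 1 ≈ 343.1 → 343
Density = N̂ / area = 343 / 37 ≈ 9.27 → 9.3 per hectare

density ≈ 9.3 giant wetas per hectare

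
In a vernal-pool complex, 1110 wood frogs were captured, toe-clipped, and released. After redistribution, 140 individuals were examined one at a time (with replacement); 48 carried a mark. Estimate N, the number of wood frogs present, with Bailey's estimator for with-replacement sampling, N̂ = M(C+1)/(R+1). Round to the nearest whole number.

N ≈ 3194

N̂ = 1110·(140+1)/(48+1) = 1110·141/49 = 156510/49 ≈ 3194.1 → 3194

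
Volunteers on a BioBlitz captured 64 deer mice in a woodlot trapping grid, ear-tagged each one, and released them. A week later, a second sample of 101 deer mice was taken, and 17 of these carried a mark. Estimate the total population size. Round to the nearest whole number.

N ≈ 380

If marked individuals mix randomly, R/C ≈ M/N, giving N ≈ M·C/R.
N = (64 × 101) / 17 = 6464 / 17 ≈ 380.2 → 380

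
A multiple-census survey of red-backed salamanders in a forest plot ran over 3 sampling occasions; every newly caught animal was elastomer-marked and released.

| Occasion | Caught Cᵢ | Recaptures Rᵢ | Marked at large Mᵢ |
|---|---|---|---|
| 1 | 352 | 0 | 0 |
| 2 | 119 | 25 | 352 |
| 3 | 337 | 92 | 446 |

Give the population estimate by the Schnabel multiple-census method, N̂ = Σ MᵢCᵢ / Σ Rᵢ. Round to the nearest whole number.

N ≈ 1643

Σ MᵢCᵢ = 0·352 + 352·119 + 446·337 = 0 + 41888 + 150302 = 192190
Σ Rᵢ = 0 + 25 + 92 = 117
N̂ = 192190 / 117 ≈ 1642.6 → 1643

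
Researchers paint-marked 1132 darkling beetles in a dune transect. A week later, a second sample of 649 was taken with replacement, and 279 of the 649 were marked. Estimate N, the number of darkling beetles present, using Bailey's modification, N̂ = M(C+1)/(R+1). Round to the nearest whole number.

N ≈ 2628

N̂ = 1132·(649+1)/(279+1) = 1132·650/280 = 735800/280 ≈ 2627.9 → 2628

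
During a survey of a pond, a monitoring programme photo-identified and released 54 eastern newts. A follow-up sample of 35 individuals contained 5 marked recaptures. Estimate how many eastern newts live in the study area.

N = (54 × 35) / 5 = 1890 / 5 = 378

N = 378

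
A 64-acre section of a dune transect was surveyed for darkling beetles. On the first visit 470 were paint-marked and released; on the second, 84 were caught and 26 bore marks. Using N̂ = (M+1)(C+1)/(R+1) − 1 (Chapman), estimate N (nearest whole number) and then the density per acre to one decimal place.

N̂ = 471·85/27 − 1 = 40035/27 − 1 ≈ 1481.8 → 1482
Density = N̂ / area = 1482 / 64 ≈ 23.16 → 23.2 per acre

density ≈ 23.2 darkling beetles per acre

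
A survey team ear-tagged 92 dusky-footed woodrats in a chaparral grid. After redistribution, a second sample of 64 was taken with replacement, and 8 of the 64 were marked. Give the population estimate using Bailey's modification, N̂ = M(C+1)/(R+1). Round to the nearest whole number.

N̂ = 92·(64+1)/(8+1) = 92·65/9 = 5980/9 ≈ 664.4 → 664

N ≈ 664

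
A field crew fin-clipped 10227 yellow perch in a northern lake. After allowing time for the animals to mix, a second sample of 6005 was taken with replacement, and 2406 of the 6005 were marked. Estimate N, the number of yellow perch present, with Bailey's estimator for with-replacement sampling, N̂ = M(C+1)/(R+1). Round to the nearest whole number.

N̂ = 10227·(6005+1)/(2406+1) = 10227·6006/2407 = 61423362/2407 ≈ 25518.6 → 25519

N ≈ 25,519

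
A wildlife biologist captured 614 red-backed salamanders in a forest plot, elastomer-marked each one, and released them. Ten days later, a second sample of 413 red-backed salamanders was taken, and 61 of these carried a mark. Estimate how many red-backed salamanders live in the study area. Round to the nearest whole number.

N ≈ 4157

If marked individuals mix randomly, R/C ≈ M/N, giving N ≈ M·C/R.
N = (614 × 413) / 61 = 253582 / 61 ≈ 4157.1 → 4157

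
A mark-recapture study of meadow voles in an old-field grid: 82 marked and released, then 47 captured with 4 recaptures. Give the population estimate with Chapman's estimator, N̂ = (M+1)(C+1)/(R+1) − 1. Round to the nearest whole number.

N̂ = (82+1)(47+1)/(4+1) − 1 = 83·48/5 − 1
= 3984/5 − 1 ≈ 796.8 − 1 ≈ 795.8 → 796

N ≈ 796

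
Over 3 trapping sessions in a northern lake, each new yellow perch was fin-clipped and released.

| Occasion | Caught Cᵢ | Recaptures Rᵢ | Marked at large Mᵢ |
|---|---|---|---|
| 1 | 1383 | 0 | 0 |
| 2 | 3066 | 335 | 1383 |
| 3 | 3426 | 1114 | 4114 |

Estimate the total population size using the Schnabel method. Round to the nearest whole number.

N ≈ 12,653

Σ MᵢCᵢ = 0·1383 + 1383·3066 + 4114·3426 = 0 + 4240278 + 14094564 = 18334842
Σ Rᵢ = 0 + 335 + 1114 = 1449
N̂ = 18334842 / 1449 ≈ 12653.4 → 12653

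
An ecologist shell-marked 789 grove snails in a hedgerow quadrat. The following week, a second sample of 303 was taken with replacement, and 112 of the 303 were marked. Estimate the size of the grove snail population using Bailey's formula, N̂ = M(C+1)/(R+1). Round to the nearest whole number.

N̂ = 789·(303+1)/(112+1) = 789·304/113 = 239856/113 ≈ 2122.6 → 2123

N ≈ 2123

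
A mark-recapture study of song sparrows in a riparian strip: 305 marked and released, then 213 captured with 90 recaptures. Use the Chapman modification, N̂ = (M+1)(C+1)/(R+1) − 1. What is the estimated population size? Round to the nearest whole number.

N̂ = (305+1)(213+1)/(90+1) − 1 = 306·214/91 − 1
= 65484/91 − 1 ≈ 719.6 − 1 ≈ 718.6 → 719

N ≈ 719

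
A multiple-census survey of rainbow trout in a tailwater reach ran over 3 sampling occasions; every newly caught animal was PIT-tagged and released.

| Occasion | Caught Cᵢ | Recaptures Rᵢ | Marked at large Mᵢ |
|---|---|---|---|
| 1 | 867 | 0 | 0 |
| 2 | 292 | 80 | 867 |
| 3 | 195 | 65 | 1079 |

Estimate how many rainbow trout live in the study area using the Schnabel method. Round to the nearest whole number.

Σ MᵢCᵢ = 0·867 + 867·292 + 1079·195 = 0 + 253164 + 210405 = 463569
Σ Rᵢ = 0 + 80 + 65 = 145
N̂ = 463569 / 145 ≈ 3197.0 → 3197

N ≈ 3197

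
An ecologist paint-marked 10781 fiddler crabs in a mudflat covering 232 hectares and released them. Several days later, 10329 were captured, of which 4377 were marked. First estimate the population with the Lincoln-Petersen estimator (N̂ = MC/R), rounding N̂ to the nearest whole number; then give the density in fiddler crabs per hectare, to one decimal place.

N̂ = 10781·10329/4377 = 111356949/4377 ≈ 25441.4 → 25441
Density = N̂ / area = 25441 / 232 ≈ 109.66 → 109.7 per hectare

density ≈ 109.7 fiddler crabs per hectare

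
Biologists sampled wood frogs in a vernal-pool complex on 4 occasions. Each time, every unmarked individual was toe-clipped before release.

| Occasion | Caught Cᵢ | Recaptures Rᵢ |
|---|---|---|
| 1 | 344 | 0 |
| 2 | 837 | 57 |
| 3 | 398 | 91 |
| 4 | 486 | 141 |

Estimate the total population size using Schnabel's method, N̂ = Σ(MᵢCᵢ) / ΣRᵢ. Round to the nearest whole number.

N ≈ 4951

Marked at large before each occasion: Mᵢ = Σⱼ<ᵢ (Cⱼ − Rⱼ) → M1=0, M2=344, M3=1124, M4=1431
Σ MᵢCᵢ = 0·344 + 344·837 + 1124·398 + 1431·486 = 0 + 287928 + 447352 + 695466 = 1430746
Σ Rᵢ = 0 + 57 + 91 + 141 = 289
N̂ = 1430746 / 289 ≈ 4950.7 → 4951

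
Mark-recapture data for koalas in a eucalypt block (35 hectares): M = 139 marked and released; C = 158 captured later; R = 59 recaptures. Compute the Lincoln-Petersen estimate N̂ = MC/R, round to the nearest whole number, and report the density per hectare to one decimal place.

density ≈ 10.6 koalas per hectare

N̂ = 139·158/59 = 21962/59 ≈ 372.2 → 372
Density = N̂ / area = 372 / 35 ≈ 10.63 → 10.6 per hectare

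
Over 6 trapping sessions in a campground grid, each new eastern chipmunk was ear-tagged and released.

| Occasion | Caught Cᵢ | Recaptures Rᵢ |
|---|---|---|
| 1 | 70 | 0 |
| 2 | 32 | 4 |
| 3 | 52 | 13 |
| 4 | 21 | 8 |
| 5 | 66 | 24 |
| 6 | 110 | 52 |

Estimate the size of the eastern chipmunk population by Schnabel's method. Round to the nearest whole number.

Marked at large before each occasion: Mᵢ = Σⱼ<ᵢ (Cⱼ − Rⱼ) → M1=0, M2=70, M3=98, M4=137, M5=150, M6=192
Σ MᵢCᵢ = 0·70 + 70·32 + 98·52 + 137·21 + 150·66 + 192·110 = 0 + 2240 + 5096 + 2877 + 9900 + 21120 = 41233
Σ Rᵢ = 0 + 4 + 13 + 8 + 24 + 52 = 101
N̂ = 41233 / 101 ≈ 408.2 → 408

N ≈ 408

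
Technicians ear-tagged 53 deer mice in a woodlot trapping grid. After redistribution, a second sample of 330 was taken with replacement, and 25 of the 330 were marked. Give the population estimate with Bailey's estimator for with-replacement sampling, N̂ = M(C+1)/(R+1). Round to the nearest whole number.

N ≈ 675

N̂ = 53·(330+1)/(25+1) = 53·331/26 = 17543/26 ≈ 674.7 → 675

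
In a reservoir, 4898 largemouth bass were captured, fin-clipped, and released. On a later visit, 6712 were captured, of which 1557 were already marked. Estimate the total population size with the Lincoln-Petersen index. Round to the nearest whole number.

N ≈ 21,115

N = (4898 × 6712) / 1557 = 32875376 / 1557 ≈ 21114.6 → 21115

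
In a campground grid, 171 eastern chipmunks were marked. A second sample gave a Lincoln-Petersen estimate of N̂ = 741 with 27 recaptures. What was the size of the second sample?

C = 117

From N = M·C/R: C = N·R / M = 741·27 / 171 = 20007 / 171 = 117.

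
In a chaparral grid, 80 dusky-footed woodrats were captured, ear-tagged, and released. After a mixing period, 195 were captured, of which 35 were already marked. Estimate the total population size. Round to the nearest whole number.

N = (80 × 195) / 35 = 15600 / 35 ≈ 445.7 → 446

N ≈ 446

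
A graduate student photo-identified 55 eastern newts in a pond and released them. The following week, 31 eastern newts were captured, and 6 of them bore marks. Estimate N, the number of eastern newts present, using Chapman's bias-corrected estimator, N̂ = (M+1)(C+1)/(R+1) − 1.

N̂ = (55+1)(31+1)/(6+1) − 1 = 56·32/7 − 1
= 1792/7 − 1 = 256 − 1 = 255

N = 255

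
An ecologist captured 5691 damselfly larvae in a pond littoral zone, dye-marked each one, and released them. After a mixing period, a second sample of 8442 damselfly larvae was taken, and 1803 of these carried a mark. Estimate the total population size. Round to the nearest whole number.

N ≈ 26,646

Lincoln-Petersen assumes M/N = R/C, so N = M·C / R.
N = (5691 × 8442) / 1803 = 48043422 / 1803 ≈ 26646.4 → 26646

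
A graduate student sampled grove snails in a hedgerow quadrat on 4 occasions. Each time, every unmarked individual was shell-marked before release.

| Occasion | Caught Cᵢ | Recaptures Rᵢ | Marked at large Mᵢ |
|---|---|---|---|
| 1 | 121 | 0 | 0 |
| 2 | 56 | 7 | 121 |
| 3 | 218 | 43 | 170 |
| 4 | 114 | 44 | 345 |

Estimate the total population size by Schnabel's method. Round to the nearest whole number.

Σ MᵢCᵢ = 0·121 + 121·56 + 170·218 + 345·114 = 0 + 6776 + 37060 + 39330 = 83166
Σ Rᵢ = 0 + 7 + 43 + 44 = 94
N̂ = 83166 / 94 ≈ 884.7 → 885

N ≈ 885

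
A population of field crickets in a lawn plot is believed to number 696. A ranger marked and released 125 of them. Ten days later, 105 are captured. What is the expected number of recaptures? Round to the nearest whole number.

expected recaptures ≈ 19

The marked fraction of the population is 125/696, so in a sample of 105 expect C·(M/N) marked.
E[R] = 125 × 105 / 696 = 13125 / 696 ≈ 18.9 → 19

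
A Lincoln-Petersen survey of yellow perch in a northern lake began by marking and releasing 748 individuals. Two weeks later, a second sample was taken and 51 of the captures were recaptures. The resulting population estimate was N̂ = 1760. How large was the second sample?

From N = M·C/R: C = N·R / M = 1760·51 / 748 = 89760 / 748 = 120.

C = 120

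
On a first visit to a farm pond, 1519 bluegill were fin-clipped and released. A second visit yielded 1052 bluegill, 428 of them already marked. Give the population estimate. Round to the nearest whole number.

Lincoln-Petersen assumes M/N = R/C, so N = M·C / R.
N = (1519 × 1052) / 428 = 1597988 / 428 ≈ 3733.6 → 3734

N ≈ 3734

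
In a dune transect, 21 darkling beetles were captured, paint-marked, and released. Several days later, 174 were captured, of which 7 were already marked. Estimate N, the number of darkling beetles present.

If marked individuals mix randomly, R/C ≈ M/N, giving N ≈ M·C/R.
N = (21 × 174) / 7 = 3654 / 7 = 522

N = 522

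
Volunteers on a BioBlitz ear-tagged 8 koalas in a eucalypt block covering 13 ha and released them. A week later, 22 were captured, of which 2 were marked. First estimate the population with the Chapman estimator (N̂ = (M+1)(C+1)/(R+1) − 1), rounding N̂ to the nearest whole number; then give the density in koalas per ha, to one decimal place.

N̂ = 9·23/3 − 1 = 207/3 − 1 = 68
Density = N̂ / area = 68 / 13 ≈ 5.23 → 5.2 per ha

density ≈ 5.2 koalas per ha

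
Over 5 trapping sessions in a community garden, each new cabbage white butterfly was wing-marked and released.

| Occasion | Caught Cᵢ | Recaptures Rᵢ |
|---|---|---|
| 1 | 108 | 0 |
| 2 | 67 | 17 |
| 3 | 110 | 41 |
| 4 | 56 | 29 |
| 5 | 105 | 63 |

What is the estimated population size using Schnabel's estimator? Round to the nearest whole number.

Marked at large before each occasion: Mᵢ = Σⱼ<ᵢ (Cⱼ − Rⱼ) → M1=0, M2=108, M3=158, M4=227, M5=254
Σ MᵢCᵢ = 0·108 + 108·67 + 158·110 + 227·56 + 254·105 = 0 + 7236 + 17380 + 12712 + 26670 = 63998
Σ Rᵢ = 0 + 17 + 41 + 29 + 63 = 150
N̂ = 63998 / 150 ≈ 426.7 → 427

N ≈ 427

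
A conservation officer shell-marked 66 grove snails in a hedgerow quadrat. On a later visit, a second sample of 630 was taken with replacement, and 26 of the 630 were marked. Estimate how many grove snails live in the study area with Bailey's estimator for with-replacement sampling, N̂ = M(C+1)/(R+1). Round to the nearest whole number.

N ≈ 1542

N̂ = 66·(630+1)/(26+1) = 66·631/27 = 41646/27 ≈ 1542.4 → 1542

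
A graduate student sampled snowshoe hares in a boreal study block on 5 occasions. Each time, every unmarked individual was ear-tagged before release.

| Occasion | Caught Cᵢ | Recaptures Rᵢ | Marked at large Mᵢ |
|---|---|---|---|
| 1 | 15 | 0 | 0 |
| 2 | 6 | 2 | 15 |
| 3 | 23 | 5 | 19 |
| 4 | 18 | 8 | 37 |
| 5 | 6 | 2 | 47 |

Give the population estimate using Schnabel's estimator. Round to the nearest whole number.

N ≈ 87

Σ MᵢCᵢ = 0·15 + 15·6 + 19·23 + 37·18 + 47·6 = 0 + 90 + 437 + 666 + 282 = 1475
Σ Rᵢ = 0 + 2 + 5 + 8 + 2 = 17
N̂ = 1475 / 17 ≈ 86.8 → 87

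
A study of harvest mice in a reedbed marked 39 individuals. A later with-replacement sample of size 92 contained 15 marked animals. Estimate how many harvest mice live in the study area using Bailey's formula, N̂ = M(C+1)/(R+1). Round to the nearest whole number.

N̂ = 39·(92+1)/(15+1) = 39·93/16 = 3627/16 ≈ 226.7 → 227

N ≈ 227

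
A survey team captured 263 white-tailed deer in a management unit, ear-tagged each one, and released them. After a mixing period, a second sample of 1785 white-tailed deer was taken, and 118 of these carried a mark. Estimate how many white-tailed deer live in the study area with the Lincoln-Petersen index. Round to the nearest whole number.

N ≈ 3978

N = (263 × 1785) / 118 = 469455 / 118 ≈ 3978.4 → 3978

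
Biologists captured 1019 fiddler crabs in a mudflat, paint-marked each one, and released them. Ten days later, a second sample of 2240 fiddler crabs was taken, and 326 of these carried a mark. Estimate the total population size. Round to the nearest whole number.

If marked individuals mix randomly, R/C ≈ M/N, giving N ≈ M·C/R.
N = (1019 × 2240) / 326 = 2282560 / 326 ≈ 7001.7 → 7002

N ≈ 7002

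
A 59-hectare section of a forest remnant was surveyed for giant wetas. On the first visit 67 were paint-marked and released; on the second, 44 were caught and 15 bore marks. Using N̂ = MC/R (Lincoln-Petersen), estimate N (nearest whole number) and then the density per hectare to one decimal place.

density ≈ 3.3 giant wetas per hectare

N̂ = 67·44/15 = 2948/15 ≈ 196.5 → 197
Density = N̂ / area = 197 / 59 ≈ 3.34 → 3.3 per hectare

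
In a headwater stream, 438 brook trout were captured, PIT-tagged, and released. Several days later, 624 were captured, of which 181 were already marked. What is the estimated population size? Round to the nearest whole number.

N ≈ 1510

Lincoln-Petersen assumes M/N = R/C, so N = M·C / R.
N = (438 × 624) / 181 = 273312 / 181 ≈ 1510.0 → 1510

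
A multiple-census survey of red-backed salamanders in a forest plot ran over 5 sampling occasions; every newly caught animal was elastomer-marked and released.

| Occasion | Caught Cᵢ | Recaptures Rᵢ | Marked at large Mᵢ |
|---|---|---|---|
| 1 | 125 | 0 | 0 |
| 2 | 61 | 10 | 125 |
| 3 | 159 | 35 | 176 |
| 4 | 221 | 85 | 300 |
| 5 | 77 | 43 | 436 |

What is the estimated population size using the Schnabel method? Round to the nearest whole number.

Σ MᵢCᵢ = 0·125 + 125·61 + 176·159 + 300·221 + 436·77 = 0 + 7625 + 27984 + 66300 + 33572 = 135481
Σ Rᵢ = 0 + 10 + 35 + 85 + 43 = 173
N̂ = 135481 / 173 ≈ 783.1 → 783

N ≈ 783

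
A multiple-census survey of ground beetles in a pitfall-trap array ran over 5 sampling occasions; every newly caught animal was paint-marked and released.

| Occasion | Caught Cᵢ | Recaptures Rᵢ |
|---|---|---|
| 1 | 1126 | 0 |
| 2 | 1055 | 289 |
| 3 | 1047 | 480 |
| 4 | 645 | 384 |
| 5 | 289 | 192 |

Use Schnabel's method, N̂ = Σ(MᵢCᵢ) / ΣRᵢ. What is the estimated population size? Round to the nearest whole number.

N ≈ 4120

Marked at large before each occasion: Mᵢ = Σⱼ<ᵢ (Cⱼ − Rⱼ) → M1=0, M2=1126, M3=1892, M4=2459, M5=2720
Σ MᵢCᵢ = 0·1126 + 1126·1055 + 1892·1047 + 2459·645 + 2720·289 = 0 + 1187930 + 1980924 + 1586055 + 786080 = 5540989
Σ Rᵢ = 0 + 289 + 480 + 384 + 192 = 1345
N̂ = 5540989 / 1345 ≈ 4119.7 → 4120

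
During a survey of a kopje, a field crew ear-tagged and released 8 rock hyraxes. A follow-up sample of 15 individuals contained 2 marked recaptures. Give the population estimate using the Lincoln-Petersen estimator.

N = 60

The marked fraction in the recapture sample should equal the marked fraction in the population: 2/15 = 8/N.
N = (8 × 15) / 2 = 120 / 2 = 60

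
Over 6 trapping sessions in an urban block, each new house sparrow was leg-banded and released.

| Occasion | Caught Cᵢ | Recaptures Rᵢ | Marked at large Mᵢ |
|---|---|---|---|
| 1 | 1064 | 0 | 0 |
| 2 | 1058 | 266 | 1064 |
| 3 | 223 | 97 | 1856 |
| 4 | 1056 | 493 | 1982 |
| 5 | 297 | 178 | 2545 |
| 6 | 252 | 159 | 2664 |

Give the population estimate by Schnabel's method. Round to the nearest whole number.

Σ MᵢCᵢ = 0·1064 + 1064·1058 + 1856·223 + 1982·1056 + 2545·297 + 2664·252 = 0 + 1125712 + 413888 + 2092992 + 755865 + 671328 = 5059785
Σ Rᵢ = 0 + 266 + 97 + 493 + 178 + 159 = 1193
N̂ = 5059785 / 1193 ≈ 4241.2 → 4241

N ≈ 4241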